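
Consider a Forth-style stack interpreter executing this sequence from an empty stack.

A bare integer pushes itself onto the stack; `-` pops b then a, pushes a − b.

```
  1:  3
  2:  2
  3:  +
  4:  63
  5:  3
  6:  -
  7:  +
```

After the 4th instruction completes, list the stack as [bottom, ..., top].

3  : [3]
2  : [3, 2]
+  : [5]
63 : [5, 63]

[5, 63]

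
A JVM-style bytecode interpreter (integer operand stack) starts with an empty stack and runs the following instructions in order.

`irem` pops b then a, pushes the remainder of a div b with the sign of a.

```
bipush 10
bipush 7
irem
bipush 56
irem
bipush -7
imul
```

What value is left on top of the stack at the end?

-21

bipush 10 → 10
bipush 7  → 10 7
irem      → 3
bipush 56 → 3 56
irem      → 3
bipush -7 → 3 -7
imul      → -21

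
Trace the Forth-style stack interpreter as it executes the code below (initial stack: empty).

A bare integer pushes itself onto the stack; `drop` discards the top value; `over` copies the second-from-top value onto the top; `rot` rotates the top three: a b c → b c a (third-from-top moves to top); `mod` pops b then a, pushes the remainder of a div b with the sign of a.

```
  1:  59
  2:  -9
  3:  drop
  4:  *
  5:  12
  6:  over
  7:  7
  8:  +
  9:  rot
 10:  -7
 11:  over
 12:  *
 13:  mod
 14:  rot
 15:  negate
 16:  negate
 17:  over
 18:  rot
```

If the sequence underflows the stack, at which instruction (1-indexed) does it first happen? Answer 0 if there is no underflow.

4

59   -> 59
-9   -> 59 -9
drop -> 59
*  — needs 2 operands, stack has 1 → underflow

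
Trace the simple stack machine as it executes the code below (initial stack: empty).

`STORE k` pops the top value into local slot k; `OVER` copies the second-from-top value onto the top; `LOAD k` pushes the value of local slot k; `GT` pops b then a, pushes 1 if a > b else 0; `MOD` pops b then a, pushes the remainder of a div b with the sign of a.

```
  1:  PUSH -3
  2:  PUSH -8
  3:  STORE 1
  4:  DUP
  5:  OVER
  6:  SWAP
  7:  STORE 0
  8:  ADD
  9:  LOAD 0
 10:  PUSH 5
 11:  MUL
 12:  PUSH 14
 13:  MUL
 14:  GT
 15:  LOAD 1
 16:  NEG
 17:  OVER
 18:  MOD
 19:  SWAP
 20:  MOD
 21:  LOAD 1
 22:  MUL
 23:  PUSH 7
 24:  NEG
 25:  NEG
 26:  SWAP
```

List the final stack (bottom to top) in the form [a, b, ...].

[7, 0]

PUSH -3 -> -3
PUSH -8 -> -3 -8
STORE 1 -> -3
DUP     -> -3 -3
OVER    -> -3 -3 -3
SWAP    -> -3 -3 -3
STORE 0 -> -3 -3
ADD     -> -6
LOAD 0  -> -6 -3
PUSH 5  -> -6 -3 5
MUL     -> -6 -15
PUSH 14 -> -6 -15 14
MUL     -> -6 -210
GT      -> 1
LOAD 1  -> 1 -8
NEG     -> 1 8
OVER    -> 1 8 1
MOD     -> 1 0
SWAP    -> 0 1
MOD     -> 0
LOAD 1  -> 0 -8
MUL     -> 0
PUSH 7  -> 0 7
NEG     -> 0 -7
NEG     -> 0 7
SWAP    -> 7 0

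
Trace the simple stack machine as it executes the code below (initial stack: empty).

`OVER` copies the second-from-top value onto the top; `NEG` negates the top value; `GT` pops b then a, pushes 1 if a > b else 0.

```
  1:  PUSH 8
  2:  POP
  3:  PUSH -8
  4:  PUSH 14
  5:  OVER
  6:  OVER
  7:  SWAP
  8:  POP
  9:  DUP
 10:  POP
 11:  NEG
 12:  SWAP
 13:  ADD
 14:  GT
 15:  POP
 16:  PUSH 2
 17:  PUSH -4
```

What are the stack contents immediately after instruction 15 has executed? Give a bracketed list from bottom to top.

PUSH 8  -> [8]
POP     -> []
PUSH -8 -> [-8]
PUSH 14 -> [-8, 14]
OVER    -> [-8, 14, -8]
OVER    -> [-8, 14, -8, 14]
SWAP    -> [-8, 14, 14, -8]
POP     -> [-8, 14, 14]
DUP     -> [-8, 14, 14, 14]
POP     -> [-8, 14, 14]
NEG     -> [-8, 14, -14]
SWAP    -> [-8, -14, 14]
ADD     -> [-8, 0]
GT      -> [0]
POP     -> []

[]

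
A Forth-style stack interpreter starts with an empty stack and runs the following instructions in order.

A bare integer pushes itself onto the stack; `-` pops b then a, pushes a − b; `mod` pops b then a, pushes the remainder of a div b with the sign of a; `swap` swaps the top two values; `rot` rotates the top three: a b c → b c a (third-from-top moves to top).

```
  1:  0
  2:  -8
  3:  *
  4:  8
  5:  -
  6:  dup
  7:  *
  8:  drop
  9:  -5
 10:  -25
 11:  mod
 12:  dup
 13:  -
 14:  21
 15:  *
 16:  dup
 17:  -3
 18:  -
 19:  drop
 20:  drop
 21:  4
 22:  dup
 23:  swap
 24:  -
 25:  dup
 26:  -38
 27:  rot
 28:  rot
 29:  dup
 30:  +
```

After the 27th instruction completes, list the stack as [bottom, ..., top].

0     [0]
-8    [0, -8]
*     [0]
8     [0, 8]
-     [-8]
dup   [-8, -8]
*     [64]
drop  []
-5    [-5]
-25   [-5, -25]
mod   [-5]
dup   [-5, -5]
-     [0]
21    [0, 21]
*     [0]
dup   [0, 0]
-3    [0, 0, -3]
-     [0, 3]
drop  [0]
drop  []
4     [4]
dup   [4, 4]
swap  [4, 4]
-     [0]
dup   [0, 0]
-38   [0, 0, -38]
rot   [0, -38, 0]

[0, -38, 0]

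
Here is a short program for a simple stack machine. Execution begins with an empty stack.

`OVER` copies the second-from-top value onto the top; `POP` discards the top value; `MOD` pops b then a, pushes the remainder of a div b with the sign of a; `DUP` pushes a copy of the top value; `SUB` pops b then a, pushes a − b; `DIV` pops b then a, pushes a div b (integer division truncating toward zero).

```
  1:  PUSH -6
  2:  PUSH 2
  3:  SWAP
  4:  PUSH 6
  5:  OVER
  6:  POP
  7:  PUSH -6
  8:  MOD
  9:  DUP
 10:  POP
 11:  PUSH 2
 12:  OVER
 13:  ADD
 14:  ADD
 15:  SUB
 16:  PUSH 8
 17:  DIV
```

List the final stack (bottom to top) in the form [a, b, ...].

[2, -1]

PUSH -6 -> -6
PUSH 2  -> -6 2
SWAP    -> 2 -6
PUSH 6  -> 2 -6 6
OVER    -> 2 -6 6 -6
POP     -> 2 -6 6
PUSH -6 -> 2 -6 6 -6
MOD     -> 2 -6 0
DUP     -> 2 -6 0 0
POP     -> 2 -6 0
PUSH 2  -> 2 -6 0 2
OVER    -> 2 -6 0 2 0
ADD     -> 2 -6 0 2
ADD     -> 2 -6 2
SUB     -> 2 -8
PUSH 8  -> 2 -8 8
DIV     -> 2 -1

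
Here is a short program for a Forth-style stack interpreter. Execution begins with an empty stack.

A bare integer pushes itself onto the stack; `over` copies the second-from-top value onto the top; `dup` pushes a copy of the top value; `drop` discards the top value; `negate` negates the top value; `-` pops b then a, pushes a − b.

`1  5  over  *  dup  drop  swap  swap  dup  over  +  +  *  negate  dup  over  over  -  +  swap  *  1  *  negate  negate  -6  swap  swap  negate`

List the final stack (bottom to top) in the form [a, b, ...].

1      → 1
5      → 1 5
over   → 1 5 1
*      → 1 5
dup    → 1 5 5
drop   → 1 5
swap   → 5 1
swap   → 1 5
dup    → 1 5 5
over   → 1 5 5 5
+      → 1 5 10
+      → 1 15
*      → 15
negate → -15
dup    → -15 -15
over   → -15 -15 -15
over   → -15 -15 -15 -15
-      → -15 -15 0
+      → -15 -15
swap   → -15 -15
*      → 225
1      → 225 1
*      → 225
negate → -225
negate → 225
-6     → 225 -6
swap   → -6 225
swap   → 225 -6
negate → 225 6

[225, 6]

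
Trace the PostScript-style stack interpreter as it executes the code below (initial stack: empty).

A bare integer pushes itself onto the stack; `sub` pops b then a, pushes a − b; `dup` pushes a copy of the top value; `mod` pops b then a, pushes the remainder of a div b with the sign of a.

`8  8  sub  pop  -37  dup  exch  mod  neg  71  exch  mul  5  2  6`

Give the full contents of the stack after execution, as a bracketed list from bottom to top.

8    : [8]
8    : [8, 8]
sub  : [0]
pop  : []
-37  : [-37]
dup  : [-37, -37]
exch : [-37, -37]
mod  : [0]
neg  : [0]
71   : [0, 71]
exch : [71, 0]
mul  : [0]
5    : [0, 5]
2    : [0, 5, 2]
6    : [0, 5, 2, 6]

[0, 5, 2, 6]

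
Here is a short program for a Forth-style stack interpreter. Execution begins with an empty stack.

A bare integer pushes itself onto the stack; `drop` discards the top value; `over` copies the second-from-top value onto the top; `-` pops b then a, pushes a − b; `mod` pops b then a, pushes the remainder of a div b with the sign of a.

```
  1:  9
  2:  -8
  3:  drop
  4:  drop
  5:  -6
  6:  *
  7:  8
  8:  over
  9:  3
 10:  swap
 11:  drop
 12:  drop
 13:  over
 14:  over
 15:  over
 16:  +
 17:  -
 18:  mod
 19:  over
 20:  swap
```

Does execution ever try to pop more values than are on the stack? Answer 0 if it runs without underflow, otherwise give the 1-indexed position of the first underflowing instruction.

6

9    → 9
-8   → 9 -8
drop → 9
drop → (empty)
-6   → -6
*  — needs 2 operands, stack has 1 → underflow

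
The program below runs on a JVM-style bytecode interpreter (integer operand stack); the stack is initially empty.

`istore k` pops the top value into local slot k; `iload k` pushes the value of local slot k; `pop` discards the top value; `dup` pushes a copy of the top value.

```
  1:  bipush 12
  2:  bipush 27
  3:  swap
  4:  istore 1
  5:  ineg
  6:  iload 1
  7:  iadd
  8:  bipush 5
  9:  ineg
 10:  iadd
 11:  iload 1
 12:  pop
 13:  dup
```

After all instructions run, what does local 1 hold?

bipush 12 → 12
bipush 27 → 12 27
swap      → 27 12
istore 1  → 27
ineg      → -27
iload 1   → -27 12
iadd      → -15
bipush 5  → -15 5
ineg      → -15 -5
iadd      → -20
iload 1   → -20 12
pop       → -20
dup       → -20 -20

12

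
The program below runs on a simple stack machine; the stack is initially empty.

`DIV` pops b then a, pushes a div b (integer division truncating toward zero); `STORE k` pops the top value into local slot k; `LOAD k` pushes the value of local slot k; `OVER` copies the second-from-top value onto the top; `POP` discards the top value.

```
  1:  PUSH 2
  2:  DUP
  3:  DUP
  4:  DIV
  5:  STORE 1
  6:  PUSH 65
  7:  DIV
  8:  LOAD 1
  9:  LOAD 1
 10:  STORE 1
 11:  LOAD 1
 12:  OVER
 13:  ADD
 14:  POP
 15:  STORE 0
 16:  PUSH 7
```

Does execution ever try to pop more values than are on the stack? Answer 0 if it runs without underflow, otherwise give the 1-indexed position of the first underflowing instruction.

0

PUSH 2  → [2]
DUP     → [2, 2]
DUP     → [2, 2, 2]
DIV     → [2, 1]
STORE 1 → [2]
PUSH 65 → [2, 65]
DIV     → [0]
LOAD 1  → [0, 1]
LOAD 1  → [0, 1, 1]
STORE 1 → [0, 1]
LOAD 1  → [0, 1, 1]
OVER    → [0, 1, 1, 1]
ADD     → [0, 1, 2]
POP     → [0, 1]
STORE 0 → [0]
PUSH 7  → [0, 7]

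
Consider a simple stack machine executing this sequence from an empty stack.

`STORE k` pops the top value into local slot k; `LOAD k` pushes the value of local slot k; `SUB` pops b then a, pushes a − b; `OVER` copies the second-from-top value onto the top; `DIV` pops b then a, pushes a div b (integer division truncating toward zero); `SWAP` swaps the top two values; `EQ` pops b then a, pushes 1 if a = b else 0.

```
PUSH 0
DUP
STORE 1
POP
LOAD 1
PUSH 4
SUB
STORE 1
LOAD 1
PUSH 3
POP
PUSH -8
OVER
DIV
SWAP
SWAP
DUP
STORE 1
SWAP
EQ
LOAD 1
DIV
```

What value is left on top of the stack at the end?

PUSH 0  → 0
DUP     → 0 0
STORE 1 → 0
POP     → (empty)
LOAD 1  → 0
PUSH 4  → 0 4
SUB     → -4
STORE 1 → (empty)
LOAD 1  → -4
PUSH 3  → -4 3
POP     → -4
PUSH -8 → -4 -8
OVER    → -4 -8 -4
DIV     → -4 2
SWAP    → 2 -4
SWAP    → -4 2
DUP     → -4 2 2
STORE 1 → -4 2
SWAP    → 2 -4
EQ      → 0
LOAD 1  → 0 2
DIV     → 0

0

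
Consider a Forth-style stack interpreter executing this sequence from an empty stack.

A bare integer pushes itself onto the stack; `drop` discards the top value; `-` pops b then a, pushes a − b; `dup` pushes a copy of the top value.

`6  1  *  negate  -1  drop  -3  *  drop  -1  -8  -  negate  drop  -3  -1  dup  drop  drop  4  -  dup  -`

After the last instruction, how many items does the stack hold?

6      → [6]
1      → [6, 1]
*      → [6]
negate → [-6]
-1     → [-6, -1]
drop   → [-6]
-3     → [-6, -3]
*      → [18]
drop   → []
-1     → [-1]
-8     → [-1, -8]
-      → [7]
negate → [-7]
drop   → []
-3     → [-3]
-1     → [-3, -1]
dup    → [-3, -1, -1]
drop   → [-3, -1]
drop   → [-3]
4      → [-3, 4]
-      → [-7]
dup    → [-7, -7]
-      → [0]

1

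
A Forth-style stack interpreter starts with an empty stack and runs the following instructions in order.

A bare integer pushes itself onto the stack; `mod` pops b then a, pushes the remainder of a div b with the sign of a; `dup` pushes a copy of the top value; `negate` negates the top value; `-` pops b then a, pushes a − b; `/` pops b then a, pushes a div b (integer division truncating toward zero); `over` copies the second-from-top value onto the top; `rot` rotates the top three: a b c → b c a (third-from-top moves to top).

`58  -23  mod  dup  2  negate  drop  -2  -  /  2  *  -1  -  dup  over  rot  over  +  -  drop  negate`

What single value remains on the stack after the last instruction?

-1

58     → [58]
-23    → [58, -23]
mod    → [12]
dup    → [12, 12]
2      → [12, 12, 2]
negate → [12, 12, -2]
drop   → [12, 12]
-2     → [12, 12, -2]
-      → [12, 14]
/      → [0]
2      → [0, 2]
*      → [0]
-1     → [0, -1]
-      → [1]
dup    → [1, 1]
over   → [1, 1, 1]
rot    → [1, 1, 1]
over   → [1, 1, 1, 1]
+      → [1, 1, 2]
-      → [1, -1]
drop   → [1]
negate → [-1]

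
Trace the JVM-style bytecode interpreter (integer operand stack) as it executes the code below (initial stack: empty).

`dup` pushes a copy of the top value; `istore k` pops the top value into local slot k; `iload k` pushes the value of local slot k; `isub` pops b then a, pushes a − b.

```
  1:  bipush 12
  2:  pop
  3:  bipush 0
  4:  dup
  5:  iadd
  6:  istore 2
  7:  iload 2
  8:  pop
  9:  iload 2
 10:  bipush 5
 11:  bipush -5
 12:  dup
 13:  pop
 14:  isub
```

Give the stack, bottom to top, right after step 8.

bipush 12  [12]
pop        []
bipush 0   [0]
dup        [0, 0]
iadd       [0]
istore 2   []
iload 2    [0]
pop        []

[]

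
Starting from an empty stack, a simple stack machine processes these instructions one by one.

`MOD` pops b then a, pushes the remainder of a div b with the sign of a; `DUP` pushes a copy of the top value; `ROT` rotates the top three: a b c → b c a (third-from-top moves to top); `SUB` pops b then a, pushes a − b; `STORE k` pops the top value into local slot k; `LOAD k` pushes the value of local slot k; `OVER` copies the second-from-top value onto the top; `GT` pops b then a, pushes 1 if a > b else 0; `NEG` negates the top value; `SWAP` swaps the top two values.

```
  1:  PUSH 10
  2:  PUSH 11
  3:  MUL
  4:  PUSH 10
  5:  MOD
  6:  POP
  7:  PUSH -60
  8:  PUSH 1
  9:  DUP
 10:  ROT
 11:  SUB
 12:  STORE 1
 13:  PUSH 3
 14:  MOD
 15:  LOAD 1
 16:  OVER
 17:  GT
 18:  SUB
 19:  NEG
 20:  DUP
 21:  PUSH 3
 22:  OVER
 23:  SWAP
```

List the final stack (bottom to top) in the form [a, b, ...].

PUSH 10   [10]
PUSH 11   [10, 11]
MUL       [110]
PUSH 10   [110, 10]
MOD       [0]
POP       []
PUSH -60  [-60]
PUSH 1    [-60, 1]
DUP       [-60, 1, 1]
ROT       [1, 1, -60]
SUB       [1, 61]
STORE 1   [1]
PUSH 3    [1, 3]
MOD       [1]
LOAD 1    [1, 61]
OVER      [1, 61, 1]
GT        [1, 1]
SUB       [0]
NEG       [0]
DUP       [0, 0]
PUSH 3    [0, 0, 3]
OVER      [0, 0, 3, 0]
SWAP      [0, 0, 0, 3]

[0, 0, 0, 3]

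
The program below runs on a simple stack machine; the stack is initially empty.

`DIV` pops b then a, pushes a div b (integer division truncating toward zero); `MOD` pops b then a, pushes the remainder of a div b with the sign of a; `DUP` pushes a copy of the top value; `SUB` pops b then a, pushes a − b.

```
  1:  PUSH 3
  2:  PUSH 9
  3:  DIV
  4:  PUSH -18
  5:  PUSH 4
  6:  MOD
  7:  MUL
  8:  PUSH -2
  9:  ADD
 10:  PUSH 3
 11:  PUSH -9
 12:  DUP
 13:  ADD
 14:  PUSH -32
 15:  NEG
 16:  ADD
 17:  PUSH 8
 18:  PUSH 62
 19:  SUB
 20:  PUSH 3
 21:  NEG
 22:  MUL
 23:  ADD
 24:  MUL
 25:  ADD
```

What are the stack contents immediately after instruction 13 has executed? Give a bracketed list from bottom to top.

PUSH 3   : [3]
PUSH 9   : [3, 9]
DIV      : [0]
PUSH -18 : [0, -18]
PUSH 4   : [0, -18, 4]
MOD      : [0, -2]
MUL      : [0]
PUSH -2  : [0, -2]
ADD      : [-2]
PUSH 3   : [-2, 3]
PUSH -9  : [-2, 3, -9]
DUP      : [-2, 3, -9, -9]
ADD      : [-2, 3, -18]

[-2, 3, -18]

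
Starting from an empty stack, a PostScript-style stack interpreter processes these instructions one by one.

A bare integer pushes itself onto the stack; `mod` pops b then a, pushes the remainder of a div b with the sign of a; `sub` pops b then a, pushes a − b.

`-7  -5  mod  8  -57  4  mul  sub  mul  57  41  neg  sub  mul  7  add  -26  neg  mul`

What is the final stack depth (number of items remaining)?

-7  -> -7
-5  -> -7 -5
mod -> -2
8   -> -2 8
-57 -> -2 8 -57
4   -> -2 8 -57 4
mul -> -2 8 -228
sub -> -2 236
mul -> -472
57  -> -472 57
41  -> -472 57 41
neg -> -472 57 -41
sub -> -472 98
mul -> -46256
7   -> -46256 7
add -> -46249
-26 -> -46249 -26
neg -> -46249 26
mul -> -1202474

1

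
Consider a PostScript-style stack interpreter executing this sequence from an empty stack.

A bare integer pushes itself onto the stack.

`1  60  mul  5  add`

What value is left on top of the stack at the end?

1   : [1]
60  : [1, 60]
mul : [60]
5   : [60, 5]
add : [65]

65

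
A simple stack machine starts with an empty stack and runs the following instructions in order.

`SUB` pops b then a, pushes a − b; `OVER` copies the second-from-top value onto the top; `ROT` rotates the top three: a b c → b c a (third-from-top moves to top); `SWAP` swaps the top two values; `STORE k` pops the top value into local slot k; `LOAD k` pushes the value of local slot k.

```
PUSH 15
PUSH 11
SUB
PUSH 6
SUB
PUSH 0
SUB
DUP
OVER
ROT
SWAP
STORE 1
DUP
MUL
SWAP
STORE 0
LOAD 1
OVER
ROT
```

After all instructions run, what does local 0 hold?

-2

PUSH 15 -> [15]
PUSH 11 -> [15, 11]
SUB     -> [4]
PUSH 6  -> [4, 6]
SUB     -> [-2]
PUSH 0  -> [-2, 0]
SUB     -> [-2]
DUP     -> [-2, -2]
OVER    -> [-2, -2, -2]
ROT     -> [-2, -2, -2]
SWAP    -> [-2, -2, -2]
STORE 1 -> [-2, -2]
DUP     -> [-2, -2, -2]
MUL     -> [-2, 4]
SWAP    -> [4, -2]
STORE 0 -> [4]
LOAD 1  -> [4, -2]
OVER    -> [4, -2, 4]
ROT     -> [-2, 4, 4]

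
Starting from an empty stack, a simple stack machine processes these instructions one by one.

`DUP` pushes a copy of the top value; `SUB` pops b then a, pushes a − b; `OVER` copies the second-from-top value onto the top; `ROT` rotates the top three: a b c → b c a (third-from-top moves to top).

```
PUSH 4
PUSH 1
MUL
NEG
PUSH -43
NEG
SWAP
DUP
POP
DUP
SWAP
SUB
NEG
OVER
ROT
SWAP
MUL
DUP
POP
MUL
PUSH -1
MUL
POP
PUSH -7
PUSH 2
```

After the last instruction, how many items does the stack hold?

PUSH 4   -> 4
PUSH 1   -> 4 1
MUL      -> 4
NEG      -> -4
PUSH -43 -> -4 -43
NEG      -> -4 43
SWAP     -> 43 -4
DUP      -> 43 -4 -4
POP      -> 43 -4
DUP      -> 43 -4 -4
SWAP     -> 43 -4 -4
SUB      -> 43 0
NEG      -> 43 0
OVER     -> 43 0 43
ROT      -> 0 43 43
SWAP     -> 0 43 43
MUL      -> 0 1849
DUP      -> 0 1849 1849
POP      -> 0 1849
MUL      -> 0
PUSH -1  -> 0 -1
MUL      -> 0
POP      -> (empty)
PUSH -7  -> -7
PUSH 2   -> -7 2

2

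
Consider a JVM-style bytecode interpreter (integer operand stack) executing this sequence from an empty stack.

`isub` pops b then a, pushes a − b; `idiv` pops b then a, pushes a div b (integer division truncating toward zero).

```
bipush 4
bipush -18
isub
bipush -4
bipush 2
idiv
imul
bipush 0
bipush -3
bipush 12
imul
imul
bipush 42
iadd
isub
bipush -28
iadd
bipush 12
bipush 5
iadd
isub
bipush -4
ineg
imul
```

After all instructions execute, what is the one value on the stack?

bipush 4   → 4
bipush -18 → 4 -18
isub       → 22
bipush -4  → 22 -4
bipush 2   → 22 -4 2
idiv       → 22 -2
imul       → -44
bipush 0   → -44 0
bipush -3  → -44 0 -3
bipush 12  → -44 0 -3 12
imul       → -44 0 -36
imul       → -44 0
bipush 42  → -44 0 42
iadd       → -44 42
isub       → -86
bipush -28 → -86 -28
iadd       → -114
bipush 12  → -114 12
bipush 5   → -114 12 5
iadd       → -114 17
isub       → -131
bipush -4  → -131 -4
ineg       → -131 4
imul       → -524

-524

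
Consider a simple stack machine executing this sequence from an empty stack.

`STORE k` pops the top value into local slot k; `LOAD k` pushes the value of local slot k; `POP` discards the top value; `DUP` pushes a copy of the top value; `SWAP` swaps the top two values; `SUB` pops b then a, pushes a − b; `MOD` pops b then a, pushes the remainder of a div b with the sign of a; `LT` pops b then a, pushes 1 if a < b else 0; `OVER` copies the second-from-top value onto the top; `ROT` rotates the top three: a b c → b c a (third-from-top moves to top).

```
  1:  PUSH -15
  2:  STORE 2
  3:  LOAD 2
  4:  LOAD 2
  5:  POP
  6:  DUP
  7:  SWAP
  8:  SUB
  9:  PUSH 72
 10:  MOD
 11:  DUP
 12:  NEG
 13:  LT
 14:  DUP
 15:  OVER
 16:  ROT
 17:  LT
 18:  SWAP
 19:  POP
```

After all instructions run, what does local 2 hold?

PUSH -15 : [-15]
STORE 2  : []
LOAD 2   : [-15]
LOAD 2   : [-15, -15]
POP      : [-15]
DUP      : [-15, -15]
SWAP     : [-15, -15]
SUB      : [0]
PUSH 72  : [0, 72]
MOD      : [0]
DUP      : [0, 0]
NEG      : [0, 0]
LT       : [0]
DUP      : [0, 0]
OVER     : [0, 0, 0]
ROT      : [0, 0, 0]
LT       : [0, 0]
SWAP     : [0, 0]
POP      : [0]

-15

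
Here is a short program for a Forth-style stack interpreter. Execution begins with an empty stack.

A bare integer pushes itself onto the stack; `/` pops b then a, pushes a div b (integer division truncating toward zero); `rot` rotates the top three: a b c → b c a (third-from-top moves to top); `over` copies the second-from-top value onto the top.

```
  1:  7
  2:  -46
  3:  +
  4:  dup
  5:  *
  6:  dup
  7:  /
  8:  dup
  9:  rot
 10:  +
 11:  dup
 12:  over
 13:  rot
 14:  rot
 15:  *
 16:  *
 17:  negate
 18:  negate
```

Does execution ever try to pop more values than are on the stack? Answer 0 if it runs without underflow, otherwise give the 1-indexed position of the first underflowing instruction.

9

7   → 7
-46 → 7 -46
+   → -39
dup → -39 -39
*   → 1521
dup → 1521 1521
/   → 1
dup → 1 1
rot  — needs 3 operands, stack has 2 → underflow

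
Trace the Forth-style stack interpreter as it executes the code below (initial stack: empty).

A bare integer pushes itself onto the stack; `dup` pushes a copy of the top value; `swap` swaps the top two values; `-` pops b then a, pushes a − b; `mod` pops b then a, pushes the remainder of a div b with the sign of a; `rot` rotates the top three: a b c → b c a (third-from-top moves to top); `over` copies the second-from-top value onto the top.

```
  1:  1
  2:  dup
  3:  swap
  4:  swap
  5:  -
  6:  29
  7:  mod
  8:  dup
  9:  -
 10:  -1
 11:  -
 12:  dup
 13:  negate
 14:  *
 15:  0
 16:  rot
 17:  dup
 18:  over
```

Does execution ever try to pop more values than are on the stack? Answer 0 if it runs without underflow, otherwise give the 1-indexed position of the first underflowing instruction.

16

1      : [1]
dup    : [1, 1]
swap   : [1, 1]
swap   : [1, 1]
-      : [0]
29     : [0, 29]
mod    : [0]
dup    : [0, 0]
-      : [0]
-1     : [0, -1]
-      : [1]
dup    : [1, 1]
negate : [1, -1]
*      : [-1]
0      : [-1, 0]
rot  — needs 3 operands, stack has 2 → underflow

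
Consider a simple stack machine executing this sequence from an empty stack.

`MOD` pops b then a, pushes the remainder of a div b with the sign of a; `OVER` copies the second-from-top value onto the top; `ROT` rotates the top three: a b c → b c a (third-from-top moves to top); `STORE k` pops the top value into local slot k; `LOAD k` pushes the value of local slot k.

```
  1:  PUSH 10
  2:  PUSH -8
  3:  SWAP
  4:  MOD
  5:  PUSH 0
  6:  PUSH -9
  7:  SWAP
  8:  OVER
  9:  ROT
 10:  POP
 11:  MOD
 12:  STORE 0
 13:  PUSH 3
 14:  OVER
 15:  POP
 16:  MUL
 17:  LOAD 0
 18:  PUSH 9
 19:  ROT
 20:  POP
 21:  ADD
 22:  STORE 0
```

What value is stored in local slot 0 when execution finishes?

PUSH 10 → [10]
PUSH -8 → [10, -8]
SWAP    → [-8, 10]
MOD     → [-8]
PUSH 0  → [-8, 0]
PUSH -9 → [-8, 0, -9]
SWAP    → [-8, -9, 0]
OVER    → [-8, -9, 0, -9]
ROT     → [-8, 0, -9, -9]
POP     → [-8, 0, -9]
MOD     → [-8, 0]
STORE 0 → [-8]
PUSH 3  → [-8, 3]
OVER    → [-8, 3, -8]
POP     → [-8, 3]
MUL     → [-24]
LOAD 0  → [-24, 0]
PUSH 9  → [-24, 0, 9]
ROT     → [0, 9, -24]
POP     → [0, 9]
ADD     → [9]
STORE 0 → []

9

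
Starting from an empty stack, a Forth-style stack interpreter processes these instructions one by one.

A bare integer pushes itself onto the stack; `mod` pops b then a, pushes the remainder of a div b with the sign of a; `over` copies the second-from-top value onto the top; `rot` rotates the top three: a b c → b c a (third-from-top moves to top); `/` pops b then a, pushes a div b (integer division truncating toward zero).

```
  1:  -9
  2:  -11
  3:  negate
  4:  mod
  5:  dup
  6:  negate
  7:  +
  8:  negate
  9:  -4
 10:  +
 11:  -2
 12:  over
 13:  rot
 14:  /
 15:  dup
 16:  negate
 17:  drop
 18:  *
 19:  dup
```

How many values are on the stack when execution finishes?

2

-9     → -9
-11    → -9 -11
negate → -9 11
mod    → -9
dup    → -9 -9
negate → -9 9
+      → 0
negate → 0
-4     → 0 -4
+      → -4
-2     → -4 -2
over   → -4 -2 -4
rot    → -2 -4 -4
/      → -2 1
dup    → -2 1 1
negate → -2 1 -1
drop   → -2 1
*      → -2
dup    → -2 -2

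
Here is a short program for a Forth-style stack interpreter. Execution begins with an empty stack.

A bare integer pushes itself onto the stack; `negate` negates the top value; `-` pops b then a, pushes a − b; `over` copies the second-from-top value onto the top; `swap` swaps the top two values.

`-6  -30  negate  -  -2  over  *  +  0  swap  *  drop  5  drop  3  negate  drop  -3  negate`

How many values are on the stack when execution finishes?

1

-6     -> [-6]
-30    -> [-6, -30]
negate -> [-6, 30]
-      -> [-36]
-2     -> [-36, -2]
over   -> [-36, -2, -36]
*      -> [-36, 72]
+      -> [36]
0      -> [36, 0]
swap   -> [0, 36]
*      -> [0]
drop   -> []
5      -> [5]
drop   -> []
3      -> [3]
negate -> [-3]
drop   -> []
-3     -> [-3]
negate -> [3]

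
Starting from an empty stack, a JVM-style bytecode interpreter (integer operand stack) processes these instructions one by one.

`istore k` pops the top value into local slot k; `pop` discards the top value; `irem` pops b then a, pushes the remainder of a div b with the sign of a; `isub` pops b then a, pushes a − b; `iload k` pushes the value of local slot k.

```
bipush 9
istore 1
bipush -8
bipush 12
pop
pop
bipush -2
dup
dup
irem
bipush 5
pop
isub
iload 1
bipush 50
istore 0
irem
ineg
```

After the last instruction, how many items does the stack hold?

bipush 9   [9]
istore 1   []
bipush -8  [-8]
bipush 12  [-8, 12]
pop        [-8]
pop        []
bipush -2  [-2]
dup        [-2, -2]
dup        [-2, -2, -2]
irem       [-2, 0]
bipush 5   [-2, 0, 5]
pop        [-2, 0]
isub       [-2]
iload 1    [-2, 9]
bipush 50  [-2, 9, 50]
istore 0   [-2, 9]
irem       [-2]
ineg       [2]

1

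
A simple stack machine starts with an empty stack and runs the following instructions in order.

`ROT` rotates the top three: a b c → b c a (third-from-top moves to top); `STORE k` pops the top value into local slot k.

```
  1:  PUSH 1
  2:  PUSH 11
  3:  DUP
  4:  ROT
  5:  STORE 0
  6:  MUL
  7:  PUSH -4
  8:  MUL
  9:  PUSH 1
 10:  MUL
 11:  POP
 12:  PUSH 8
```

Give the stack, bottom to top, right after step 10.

PUSH 1  -> [1]
PUSH 11 -> [1, 11]
DUP     -> [1, 11, 11]
ROT     -> [11, 11, 1]
STORE 0 -> [11, 11]
MUL     -> [121]
PUSH -4 -> [121, -4]
MUL     -> [-484]
PUSH 1  -> [-484, 1]
MUL     -> [-484]

[-484]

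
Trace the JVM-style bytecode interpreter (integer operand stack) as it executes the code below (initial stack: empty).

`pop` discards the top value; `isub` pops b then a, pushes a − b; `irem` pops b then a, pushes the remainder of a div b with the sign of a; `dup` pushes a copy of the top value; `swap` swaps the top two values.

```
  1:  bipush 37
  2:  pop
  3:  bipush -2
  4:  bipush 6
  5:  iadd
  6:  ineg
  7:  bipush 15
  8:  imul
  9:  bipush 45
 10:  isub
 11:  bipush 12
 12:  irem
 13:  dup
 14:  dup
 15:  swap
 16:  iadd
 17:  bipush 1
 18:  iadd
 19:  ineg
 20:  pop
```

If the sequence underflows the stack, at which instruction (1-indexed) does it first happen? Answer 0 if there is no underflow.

bipush 37  [37]
pop        []
bipush -2  [-2]
bipush 6   [-2, 6]
iadd       [4]
ineg       [-4]
bipush 15  [-4, 15]
imul       [-60]
bipush 45  [-60, 45]
isub       [-105]
bipush 12  [-105, 12]
irem       [-9]
dup        [-9, -9]
dup        [-9, -9, -9]
swap       [-9, -9, -9]
iadd       [-9, -18]
bipush 1   [-9, -18, 1]
iadd       [-9, -17]
ineg       [-9, 17]
pop        [-9]

0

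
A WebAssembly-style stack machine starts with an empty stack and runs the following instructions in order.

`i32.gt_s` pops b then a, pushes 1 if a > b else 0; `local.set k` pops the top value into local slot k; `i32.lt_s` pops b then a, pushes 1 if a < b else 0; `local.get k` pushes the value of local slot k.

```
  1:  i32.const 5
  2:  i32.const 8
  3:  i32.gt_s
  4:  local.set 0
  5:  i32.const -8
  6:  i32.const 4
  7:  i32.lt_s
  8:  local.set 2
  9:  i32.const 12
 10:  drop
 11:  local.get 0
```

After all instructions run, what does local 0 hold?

i32.const 5  : 5
i32.const 8  : 5 8
i32.gt_s     : 0
local.set 0  : (empty)
i32.const -8 : -8
i32.const 4  : -8 4
i32.lt_s     : 1
local.set 2  : (empty)
i32.const 12 : 12
drop         : (empty)
local.get 0  : 0

0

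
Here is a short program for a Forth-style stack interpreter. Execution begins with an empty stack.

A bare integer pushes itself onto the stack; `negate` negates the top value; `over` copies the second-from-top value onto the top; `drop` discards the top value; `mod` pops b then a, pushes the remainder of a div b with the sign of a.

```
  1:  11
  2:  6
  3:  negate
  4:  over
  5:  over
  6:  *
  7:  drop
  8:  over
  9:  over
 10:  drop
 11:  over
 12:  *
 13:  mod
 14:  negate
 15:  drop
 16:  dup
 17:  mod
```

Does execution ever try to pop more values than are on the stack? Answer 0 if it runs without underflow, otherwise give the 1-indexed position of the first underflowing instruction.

0

11     : 11
6      : 11 6
negate : 11 -6
over   : 11 -6 11
over   : 11 -6 11 -6
*      : 11 -6 -66
drop   : 11 -6
over   : 11 -6 11
over   : 11 -6 11 -6
drop   : 11 -6 11
over   : 11 -6 11 -6
*      : 11 -6 -66
mod    : 11 -6
negate : 11 6
drop   : 11
dup    : 11 11
mod    : 0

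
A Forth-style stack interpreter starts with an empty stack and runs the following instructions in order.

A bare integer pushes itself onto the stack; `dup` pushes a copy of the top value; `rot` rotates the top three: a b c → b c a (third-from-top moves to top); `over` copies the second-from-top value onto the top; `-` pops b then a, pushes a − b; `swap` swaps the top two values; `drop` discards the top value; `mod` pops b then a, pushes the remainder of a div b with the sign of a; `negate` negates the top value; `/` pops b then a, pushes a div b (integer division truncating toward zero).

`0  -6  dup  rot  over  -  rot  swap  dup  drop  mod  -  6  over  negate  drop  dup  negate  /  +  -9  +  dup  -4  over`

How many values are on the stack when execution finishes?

4

0      -> [0]
-6     -> [0, -6]
dup    -> [0, -6, -6]
rot    -> [-6, -6, 0]
over   -> [-6, -6, 0, -6]
-      -> [-6, -6, 6]
rot    -> [-6, 6, -6]
swap   -> [-6, -6, 6]
dup    -> [-6, -6, 6, 6]
drop   -> [-6, -6, 6]
mod    -> [-6, 0]
-      -> [-6]
6      -> [-6, 6]
over   -> [-6, 6, -6]
negate -> [-6, 6, 6]
drop   -> [-6, 6]
dup    -> [-6, 6, 6]
negate -> [-6, 6, -6]
/      -> [-6, -1]
+      -> [-7]
-9     -> [-7, -9]
+      -> [-16]
dup    -> [-16, -16]
-4     -> [-16, -16, -4]
over   -> [-16, -16, -4, -16]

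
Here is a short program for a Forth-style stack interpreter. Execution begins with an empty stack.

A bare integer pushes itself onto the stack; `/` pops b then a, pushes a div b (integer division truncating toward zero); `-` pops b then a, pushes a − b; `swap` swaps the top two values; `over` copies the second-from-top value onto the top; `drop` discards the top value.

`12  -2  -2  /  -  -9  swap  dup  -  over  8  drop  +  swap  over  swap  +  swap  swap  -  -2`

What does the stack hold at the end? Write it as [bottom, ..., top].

[9, -2]

12   : 12
-2   : 12 -2
-2   : 12 -2 -2
/    : 12 1
-    : 11
-9   : 11 -9
swap : -9 11
dup  : -9 11 11
-    : -9 0
over : -9 0 -9
8    : -9 0 -9 8
drop : -9 0 -9
+    : -9 -9
swap : -9 -9
over : -9 -9 -9
swap : -9 -9 -9
+    : -9 -18
swap : -18 -9
swap : -9 -18
-    : 9
-2   : 9 -2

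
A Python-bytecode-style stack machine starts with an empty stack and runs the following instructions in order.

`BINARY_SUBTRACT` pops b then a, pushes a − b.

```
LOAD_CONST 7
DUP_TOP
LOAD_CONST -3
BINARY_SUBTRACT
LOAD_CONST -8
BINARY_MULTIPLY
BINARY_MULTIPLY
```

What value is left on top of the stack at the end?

LOAD_CONST 7    : [7]
DUP_TOP         : [7, 7]
LOAD_CONST -3   : [7, 7, -3]
BINARY_SUBTRACT : [7, 10]
LOAD_CONST -8   : [7, 10, -8]
BINARY_MULTIPLY : [7, -80]
BINARY_MULTIPLY : [-560]

-560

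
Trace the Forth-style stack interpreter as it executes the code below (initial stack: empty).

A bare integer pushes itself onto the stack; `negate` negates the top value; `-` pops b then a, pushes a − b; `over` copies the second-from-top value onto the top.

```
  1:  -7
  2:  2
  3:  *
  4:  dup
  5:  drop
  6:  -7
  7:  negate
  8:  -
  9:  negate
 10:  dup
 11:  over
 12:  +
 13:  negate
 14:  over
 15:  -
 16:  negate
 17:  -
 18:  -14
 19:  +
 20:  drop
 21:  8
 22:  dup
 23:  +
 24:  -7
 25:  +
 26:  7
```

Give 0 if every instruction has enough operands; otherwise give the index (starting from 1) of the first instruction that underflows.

0

-7     -> [-7]
2      -> [-7, 2]
*      -> [-14]
dup    -> [-14, -14]
drop   -> [-14]
-7     -> [-14, -7]
negate -> [-14, 7]
-      -> [-21]
negate -> [21]
dup    -> [21, 21]
over   -> [21, 21, 21]
+      -> [21, 42]
negate -> [21, -42]
over   -> [21, -42, 21]
-      -> [21, -63]
negate -> [21, 63]
-      -> [-42]
-14    -> [-42, -14]
+      -> [-56]
drop   -> []
8      -> [8]
dup    -> [8, 8]
+      -> [16]
-7     -> [16, -7]
+      -> [9]
7      -> [9, 7]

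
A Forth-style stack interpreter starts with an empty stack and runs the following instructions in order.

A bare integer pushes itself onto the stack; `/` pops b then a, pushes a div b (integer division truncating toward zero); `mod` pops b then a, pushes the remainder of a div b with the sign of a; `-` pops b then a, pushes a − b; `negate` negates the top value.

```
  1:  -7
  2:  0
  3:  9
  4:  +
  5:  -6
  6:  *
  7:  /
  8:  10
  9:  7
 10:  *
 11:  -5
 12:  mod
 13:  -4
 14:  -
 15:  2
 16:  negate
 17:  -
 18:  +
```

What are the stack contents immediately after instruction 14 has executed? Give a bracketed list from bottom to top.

[0, 4]

-7  : -7
0   : -7 0
9   : -7 0 9
+   : -7 9
-6  : -7 9 -6
*   : -7 -54
/   : 0
10  : 0 10
7   : 0 10 7
*   : 0 70
-5  : 0 70 -5
mod : 0 0
-4  : 0 0 -4
-   : 0 4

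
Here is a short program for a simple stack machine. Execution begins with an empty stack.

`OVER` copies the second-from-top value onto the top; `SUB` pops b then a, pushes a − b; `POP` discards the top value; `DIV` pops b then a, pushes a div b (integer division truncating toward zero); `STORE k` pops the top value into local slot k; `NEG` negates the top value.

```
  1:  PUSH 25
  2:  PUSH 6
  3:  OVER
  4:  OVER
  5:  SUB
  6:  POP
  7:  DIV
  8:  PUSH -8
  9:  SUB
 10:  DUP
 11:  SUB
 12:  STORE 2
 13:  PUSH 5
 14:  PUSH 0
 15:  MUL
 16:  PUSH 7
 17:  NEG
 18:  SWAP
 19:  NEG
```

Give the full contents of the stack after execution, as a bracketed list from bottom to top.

[-7, 0]

PUSH 25  25
PUSH 6   25 6
OVER     25 6 25
OVER     25 6 25 6
SUB      25 6 19
POP      25 6
DIV      4
PUSH -8  4 -8
SUB      12
DUP      12 12
SUB      0
STORE 2  (empty)
PUSH 5   5
PUSH 0   5 0
MUL      0
PUSH 7   0 7
NEG      0 -7
SWAP     -7 0
NEG      -7 0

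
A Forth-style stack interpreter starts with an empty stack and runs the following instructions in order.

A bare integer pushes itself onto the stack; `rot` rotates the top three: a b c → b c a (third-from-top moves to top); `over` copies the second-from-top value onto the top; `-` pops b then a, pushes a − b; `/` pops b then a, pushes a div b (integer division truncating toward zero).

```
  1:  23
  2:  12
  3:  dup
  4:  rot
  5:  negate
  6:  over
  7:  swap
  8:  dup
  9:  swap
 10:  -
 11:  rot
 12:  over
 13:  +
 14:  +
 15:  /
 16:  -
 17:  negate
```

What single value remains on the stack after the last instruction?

-11

23     -> 23
12     -> 23 12
dup    -> 23 12 12
rot    -> 12 12 23
negate -> 12 12 -23
over   -> 12 12 -23 12
swap   -> 12 12 12 -23
dup    -> 12 12 12 -23 -23
swap   -> 12 12 12 -23 -23
-      -> 12 12 12 0
rot    -> 12 12 0 12
over   -> 12 12 0 12 0
+      -> 12 12 0 12
+      -> 12 12 12
/      -> 12 1
-      -> 11
negate -> -11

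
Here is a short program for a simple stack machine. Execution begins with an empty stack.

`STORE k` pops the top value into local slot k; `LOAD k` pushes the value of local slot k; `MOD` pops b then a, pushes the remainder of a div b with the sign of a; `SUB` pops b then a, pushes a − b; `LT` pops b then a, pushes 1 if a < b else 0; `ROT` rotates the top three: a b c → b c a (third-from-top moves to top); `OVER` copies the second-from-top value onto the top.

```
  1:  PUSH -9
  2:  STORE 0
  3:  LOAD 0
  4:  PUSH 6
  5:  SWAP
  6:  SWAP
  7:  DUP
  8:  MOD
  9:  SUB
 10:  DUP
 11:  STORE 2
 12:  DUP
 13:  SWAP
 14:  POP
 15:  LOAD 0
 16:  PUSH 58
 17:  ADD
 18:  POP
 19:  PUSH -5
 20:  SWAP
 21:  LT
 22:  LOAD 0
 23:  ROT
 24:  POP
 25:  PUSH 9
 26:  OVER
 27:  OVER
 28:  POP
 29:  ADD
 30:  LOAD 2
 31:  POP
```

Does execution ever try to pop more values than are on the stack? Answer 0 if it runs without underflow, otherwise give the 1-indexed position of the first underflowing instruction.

23

PUSH -9  -9
STORE 0  (empty)
LOAD 0   -9
PUSH 6   -9 6
SWAP     6 -9
SWAP     -9 6
DUP      -9 6 6
MOD      -9 0
SUB      -9
DUP      -9 -9
STORE 2  -9
DUP      -9 -9
SWAP     -9 -9
POP      -9
LOAD 0   -9 -9
PUSH 58  -9 -9 58
ADD      -9 49
POP      -9
PUSH -5  -9 -5
SWAP     -5 -9
LT       0
LOAD 0   0 -9
ROT  — needs 3 operands, stack has 2 → underflow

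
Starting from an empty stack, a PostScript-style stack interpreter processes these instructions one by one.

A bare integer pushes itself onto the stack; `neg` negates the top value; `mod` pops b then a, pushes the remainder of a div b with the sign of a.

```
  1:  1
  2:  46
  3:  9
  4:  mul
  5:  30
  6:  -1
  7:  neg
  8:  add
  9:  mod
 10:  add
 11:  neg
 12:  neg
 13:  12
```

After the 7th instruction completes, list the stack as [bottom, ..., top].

[1, 414, 30, 1]

1   : 1
46  : 1 46
9   : 1 46 9
mul : 1 414
30  : 1 414 30
-1  : 1 414 30 -1
neg : 1 414 30 1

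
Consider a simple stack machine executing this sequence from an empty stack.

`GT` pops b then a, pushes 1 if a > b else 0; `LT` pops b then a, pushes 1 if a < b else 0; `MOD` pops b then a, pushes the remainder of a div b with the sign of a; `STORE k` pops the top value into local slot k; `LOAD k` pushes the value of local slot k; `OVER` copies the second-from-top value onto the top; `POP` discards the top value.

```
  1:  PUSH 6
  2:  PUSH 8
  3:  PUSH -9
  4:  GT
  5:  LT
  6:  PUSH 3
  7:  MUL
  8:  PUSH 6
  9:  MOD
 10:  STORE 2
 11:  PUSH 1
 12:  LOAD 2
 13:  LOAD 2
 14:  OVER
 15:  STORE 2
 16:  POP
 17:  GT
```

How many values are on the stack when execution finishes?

1

PUSH 6   6
PUSH 8   6 8
PUSH -9  6 8 -9
GT       6 1
LT       0
PUSH 3   0 3
MUL      0
PUSH 6   0 6
MOD      0
STORE 2  (empty)
PUSH 1   1
LOAD 2   1 0
LOAD 2   1 0 0
OVER     1 0 0 0
STORE 2  1 0 0
POP      1 0
GT       1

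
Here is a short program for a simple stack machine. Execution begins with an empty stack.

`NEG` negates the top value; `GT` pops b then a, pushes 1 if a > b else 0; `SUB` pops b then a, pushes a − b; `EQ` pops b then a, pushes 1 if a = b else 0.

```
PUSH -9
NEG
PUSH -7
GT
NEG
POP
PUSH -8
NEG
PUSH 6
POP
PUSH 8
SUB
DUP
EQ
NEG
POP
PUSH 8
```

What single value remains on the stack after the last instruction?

PUSH -9 → -9
NEG     → 9
PUSH -7 → 9 -7
GT      → 1
NEG     → -1
POP     → (empty)
PUSH -8 → -8
NEG     → 8
PUSH 6  → 8 6
POP     → 8
PUSH 8  → 8 8
SUB     → 0
DUP     → 0 0
EQ      → 1
NEG     → -1
POP     → (empty)
PUSH 8  → 8

8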